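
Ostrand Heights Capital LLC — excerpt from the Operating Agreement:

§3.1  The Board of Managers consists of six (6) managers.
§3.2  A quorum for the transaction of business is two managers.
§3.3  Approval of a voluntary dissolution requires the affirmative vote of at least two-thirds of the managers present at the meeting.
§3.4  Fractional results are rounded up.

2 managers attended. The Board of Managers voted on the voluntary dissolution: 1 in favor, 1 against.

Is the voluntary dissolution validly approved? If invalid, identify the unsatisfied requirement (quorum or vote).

Invalid — vote requirement not satisfied.

Quorum: 2 present; quorum is 2. Satisfied.
Vote: the voluntary dissolution requires two-thirds of the managers present (2). 2/3 of 2 = 1.33, rounded up to 2, so 2 affirmative votes are needed; 1 voted in favor. Not satisfied.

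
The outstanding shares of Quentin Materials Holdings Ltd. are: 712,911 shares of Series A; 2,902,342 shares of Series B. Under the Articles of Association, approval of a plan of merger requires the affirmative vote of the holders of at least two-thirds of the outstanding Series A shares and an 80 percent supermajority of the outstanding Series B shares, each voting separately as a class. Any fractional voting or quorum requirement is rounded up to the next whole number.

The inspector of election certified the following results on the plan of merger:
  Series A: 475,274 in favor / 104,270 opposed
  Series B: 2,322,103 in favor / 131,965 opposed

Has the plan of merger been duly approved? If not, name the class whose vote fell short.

Approved — every class gave the required vote.

Series A: 2/3 of 712911 = 475274; 475,274 required, 475,274 in favor — approved.
Series B: 4/5 of 2902342 = 2321873.60, rounded up to 2321874; 2,321,874 required, 2,322,103 in favor — approved.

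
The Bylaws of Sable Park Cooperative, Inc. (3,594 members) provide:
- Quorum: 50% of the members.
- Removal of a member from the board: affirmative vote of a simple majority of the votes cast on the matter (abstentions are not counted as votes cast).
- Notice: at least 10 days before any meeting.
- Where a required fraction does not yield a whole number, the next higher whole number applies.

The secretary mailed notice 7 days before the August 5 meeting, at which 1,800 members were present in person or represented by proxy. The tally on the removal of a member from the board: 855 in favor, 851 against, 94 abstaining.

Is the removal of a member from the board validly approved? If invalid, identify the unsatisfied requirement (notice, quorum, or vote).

Invalid — notice requirement not satisfied.

Notice: 7 days given; 10 required. Not satisfied.
Quorum: 50% of 3,594 = 1,797; 1,800 present. Satisfied.
Vote: requires a majority of the votes cast (1,800 − 94 abstaining = 1,706); a majority of 1706 is 854, so 854 needed; 855 in favor. Satisfied.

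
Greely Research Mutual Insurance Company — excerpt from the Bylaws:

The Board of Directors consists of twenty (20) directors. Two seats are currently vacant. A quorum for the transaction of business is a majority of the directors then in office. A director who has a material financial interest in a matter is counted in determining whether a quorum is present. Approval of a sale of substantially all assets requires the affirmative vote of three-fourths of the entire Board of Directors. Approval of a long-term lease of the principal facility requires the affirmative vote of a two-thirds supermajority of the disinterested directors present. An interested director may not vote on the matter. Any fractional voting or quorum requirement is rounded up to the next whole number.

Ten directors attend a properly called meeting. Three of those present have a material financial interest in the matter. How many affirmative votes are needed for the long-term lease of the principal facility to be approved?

5

The long-term lease of the principal facility requires two-thirds of the disinterested directors present (10 − 3 = 7).
2/3 of 7 = 4.67, rounded up to 5.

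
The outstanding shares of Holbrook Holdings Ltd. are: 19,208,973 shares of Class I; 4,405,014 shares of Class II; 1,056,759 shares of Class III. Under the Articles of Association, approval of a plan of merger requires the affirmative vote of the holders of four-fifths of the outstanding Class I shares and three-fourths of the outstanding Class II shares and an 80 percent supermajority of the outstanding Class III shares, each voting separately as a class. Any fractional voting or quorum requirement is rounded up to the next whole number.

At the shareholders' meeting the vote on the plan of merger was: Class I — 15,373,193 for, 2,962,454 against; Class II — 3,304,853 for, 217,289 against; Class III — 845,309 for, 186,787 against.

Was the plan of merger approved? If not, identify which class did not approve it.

Class I: 4/5 of 19208973 = 15367178.40, rounded up to 15367179; 15,367,179 required, 15,373,193 in favor — approved.
Class II: 3/4 of 4405014 = 3303760.50, rounded up to 3303761; 3,303,761 required, 3,304,853 in favor — approved.
Class III: 4/5 of 1056759 = 845407.20, rounded up to 845408; 845,408 required, 845,309 in favor — not approved.

Not approved — the Class III shares did not give the required vote.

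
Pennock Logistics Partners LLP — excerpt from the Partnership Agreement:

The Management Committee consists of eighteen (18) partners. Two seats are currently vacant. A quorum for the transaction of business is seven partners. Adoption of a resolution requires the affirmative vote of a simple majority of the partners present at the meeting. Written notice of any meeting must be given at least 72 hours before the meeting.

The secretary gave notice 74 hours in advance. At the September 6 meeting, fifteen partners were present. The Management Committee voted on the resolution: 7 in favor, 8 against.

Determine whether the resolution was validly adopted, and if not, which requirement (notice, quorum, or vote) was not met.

Invalid — vote requirement not satisfied.

Notice: 74 hours given; 72 required (74 ≥ 72). Satisfied.
Quorum: 15 present; quorum is 7. Satisfied.
Vote: the resolution requires a majority of the partners present (15). A majority of 15 is 8, so 8 affirmative votes are needed; 7 voted in favor. Not satisfied.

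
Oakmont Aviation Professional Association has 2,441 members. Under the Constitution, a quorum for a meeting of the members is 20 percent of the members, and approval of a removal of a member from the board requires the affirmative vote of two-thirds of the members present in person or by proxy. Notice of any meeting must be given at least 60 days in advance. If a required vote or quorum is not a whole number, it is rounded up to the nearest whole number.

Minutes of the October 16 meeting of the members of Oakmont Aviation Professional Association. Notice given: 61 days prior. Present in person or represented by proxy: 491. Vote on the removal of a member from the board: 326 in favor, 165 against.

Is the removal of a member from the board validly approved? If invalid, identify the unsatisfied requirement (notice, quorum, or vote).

Notice: 61 days given; 60 required. Satisfied.
Quorum: 20% of 2,441 = 488.20, rounded up to 489; 491 present. Satisfied.
Vote: requires two-thirds of those present (491); 2/3 of 491 = 327.33, rounded up to 328, so 328 needed; 326 in favor. Not satisfied.

Invalid — vote requirement not satisfied.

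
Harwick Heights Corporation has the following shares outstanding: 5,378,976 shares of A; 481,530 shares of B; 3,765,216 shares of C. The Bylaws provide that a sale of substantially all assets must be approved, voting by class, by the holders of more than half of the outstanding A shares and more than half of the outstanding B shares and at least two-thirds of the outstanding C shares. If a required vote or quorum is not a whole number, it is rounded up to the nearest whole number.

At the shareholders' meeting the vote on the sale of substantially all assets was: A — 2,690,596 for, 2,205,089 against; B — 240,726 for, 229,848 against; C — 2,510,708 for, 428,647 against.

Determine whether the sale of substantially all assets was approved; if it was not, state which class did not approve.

Not approved — the B shares did not give the required vote.

A: a majority of 5378976 is 2689489; 2,689,489 required, 2,690,596 in favor — approved.
B: a majority of 481530 is 240766; 240,766 required, 240,726 in favor — not approved.
C: 2/3 of 3765216 = 2510144; 2,510,144 required, 2,510,708 in favor — approved.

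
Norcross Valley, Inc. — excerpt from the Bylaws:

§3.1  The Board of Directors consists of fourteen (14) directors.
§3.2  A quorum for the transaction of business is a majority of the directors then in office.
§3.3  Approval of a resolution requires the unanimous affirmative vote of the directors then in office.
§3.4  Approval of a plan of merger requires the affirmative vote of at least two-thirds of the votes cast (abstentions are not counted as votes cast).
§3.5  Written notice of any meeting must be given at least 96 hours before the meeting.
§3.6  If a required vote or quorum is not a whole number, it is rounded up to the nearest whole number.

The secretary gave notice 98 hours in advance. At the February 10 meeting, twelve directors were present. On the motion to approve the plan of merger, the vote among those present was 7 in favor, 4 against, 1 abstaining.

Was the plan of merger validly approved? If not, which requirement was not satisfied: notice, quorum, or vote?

Notice: 98 hours given; 96 required (98 ≥ 96). Satisfied.
Quorum: 12 present; quorum is 8. Satisfied.
Vote: the plan of merger requires two-thirds of the votes cast (12 present − 1 abstaining = 11). 2/3 of 11 = 7.33, rounded up to 8, so 8 affirmative votes are needed; 7 voted in favor. Not satisfied.

Invalid — vote requirement not satisfied.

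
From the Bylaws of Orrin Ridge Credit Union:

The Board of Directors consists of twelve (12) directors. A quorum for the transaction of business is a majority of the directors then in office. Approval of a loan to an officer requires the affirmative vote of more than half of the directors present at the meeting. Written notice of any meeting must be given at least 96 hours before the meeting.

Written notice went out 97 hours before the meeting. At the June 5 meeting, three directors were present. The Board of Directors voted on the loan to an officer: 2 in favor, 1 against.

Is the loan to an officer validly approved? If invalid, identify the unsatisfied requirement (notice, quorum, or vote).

Notice: 97 hours given; 96 required (97 ≥ 96). Satisfied.
Quorum: 3 present; quorum is 7. Not satisfied.
Vote: the loan to an officer requires a majority of the directors present (3). A majority of 3 is 2, so 2 affirmative votes are needed; 2 voted in favor. Satisfied. (Moot — without a quorum no business can be validly transacted.)

Invalid — quorum requirement not satisfied.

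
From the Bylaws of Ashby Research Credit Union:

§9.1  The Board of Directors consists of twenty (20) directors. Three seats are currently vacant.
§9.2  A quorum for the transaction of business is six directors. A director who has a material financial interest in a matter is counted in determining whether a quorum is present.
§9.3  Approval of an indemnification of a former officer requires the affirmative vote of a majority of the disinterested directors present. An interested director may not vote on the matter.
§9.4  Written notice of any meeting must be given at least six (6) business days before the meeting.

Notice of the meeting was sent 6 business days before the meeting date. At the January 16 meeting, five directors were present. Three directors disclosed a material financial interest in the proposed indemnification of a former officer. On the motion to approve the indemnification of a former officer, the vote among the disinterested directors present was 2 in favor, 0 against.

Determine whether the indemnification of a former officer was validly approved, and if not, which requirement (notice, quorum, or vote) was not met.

Notice: 6 business days given; 6 required (6 ≥ 6). Satisfied.
Quorum: 5 present (interested directors count toward quorum); quorum is 6. Not satisfied.
Vote: the indemnification of a former officer requires a majority of the disinterested directors present (5 − 3 = 2). A majority of 2 is 2, so 2 affirmative votes are needed; 2 voted in favor. Satisfied. (Moot — without a quorum no business can be validly transacted.)

Invalid — quorum requirement not satisfied.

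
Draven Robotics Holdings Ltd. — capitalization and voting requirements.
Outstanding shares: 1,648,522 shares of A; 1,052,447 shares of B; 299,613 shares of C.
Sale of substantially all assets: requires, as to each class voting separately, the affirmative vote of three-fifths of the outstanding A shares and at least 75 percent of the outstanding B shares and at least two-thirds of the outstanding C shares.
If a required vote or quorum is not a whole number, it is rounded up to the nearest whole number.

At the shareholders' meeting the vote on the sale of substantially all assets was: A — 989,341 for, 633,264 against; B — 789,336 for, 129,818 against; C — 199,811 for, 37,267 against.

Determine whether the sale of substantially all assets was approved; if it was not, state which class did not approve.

A: 3/5 of 1648522 = 989113.20, rounded up to 989114; 989,114 required, 989,341 in favor — approved.
B: 3/4 of 1052447 = 789335.25, rounded up to 789336; 789,336 required, 789,336 in favor — approved.
C: 2/3 of 299613 = 199742; 199,742 required, 199,811 in favor — approved.

Approved — every class gave the required vote.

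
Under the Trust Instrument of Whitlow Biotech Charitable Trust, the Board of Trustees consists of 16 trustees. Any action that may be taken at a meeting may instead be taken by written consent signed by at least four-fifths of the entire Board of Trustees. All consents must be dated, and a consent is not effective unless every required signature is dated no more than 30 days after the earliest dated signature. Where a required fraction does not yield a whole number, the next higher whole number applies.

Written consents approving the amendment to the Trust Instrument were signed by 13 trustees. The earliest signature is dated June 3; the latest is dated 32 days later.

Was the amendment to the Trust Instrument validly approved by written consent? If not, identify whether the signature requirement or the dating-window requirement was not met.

Signatures required: at least four-fifths of 16 — 4/5 of 16 = 12.80, rounded up to 13, so 13 needed; 13 signed. Sufficient.
Dating window: the latest signature is 32 days after the earliest; the limit is 30 days. Outside the window.

Not effective — dating-window requirement not satisfied.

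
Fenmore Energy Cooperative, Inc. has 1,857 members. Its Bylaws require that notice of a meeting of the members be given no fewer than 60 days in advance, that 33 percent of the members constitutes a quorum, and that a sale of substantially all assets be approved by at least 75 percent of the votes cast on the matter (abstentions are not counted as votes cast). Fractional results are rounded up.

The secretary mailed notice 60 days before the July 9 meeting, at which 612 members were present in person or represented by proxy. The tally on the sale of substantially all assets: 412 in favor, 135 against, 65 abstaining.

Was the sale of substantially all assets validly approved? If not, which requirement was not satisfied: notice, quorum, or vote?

Invalid — quorum requirement not satisfied.

Notice: 60 days given; 60 required. Satisfied.
Quorum: 33% of 1,857 = 612.81, rounded up to 613; 612 present. Not satisfied.
Vote: requires three-fourths of the votes cast (612 − 65 abstaining = 547); 3/4 of 547 = 410.25, rounded up to 411, so 411 needed; 412 in favor. Satisfied.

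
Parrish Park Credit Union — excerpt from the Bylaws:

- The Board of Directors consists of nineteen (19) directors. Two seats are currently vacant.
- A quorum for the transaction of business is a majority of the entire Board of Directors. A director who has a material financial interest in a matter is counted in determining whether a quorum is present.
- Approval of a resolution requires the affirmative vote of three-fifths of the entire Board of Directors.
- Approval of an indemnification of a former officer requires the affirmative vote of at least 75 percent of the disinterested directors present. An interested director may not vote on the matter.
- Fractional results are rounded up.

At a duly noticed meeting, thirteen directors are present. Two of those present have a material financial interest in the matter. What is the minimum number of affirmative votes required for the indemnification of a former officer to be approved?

9

The indemnification of a former officer requires three-fourths of the disinterested directors present (13 − 2 = 11).
3/4 of 11 = 8.25, rounded up to 9.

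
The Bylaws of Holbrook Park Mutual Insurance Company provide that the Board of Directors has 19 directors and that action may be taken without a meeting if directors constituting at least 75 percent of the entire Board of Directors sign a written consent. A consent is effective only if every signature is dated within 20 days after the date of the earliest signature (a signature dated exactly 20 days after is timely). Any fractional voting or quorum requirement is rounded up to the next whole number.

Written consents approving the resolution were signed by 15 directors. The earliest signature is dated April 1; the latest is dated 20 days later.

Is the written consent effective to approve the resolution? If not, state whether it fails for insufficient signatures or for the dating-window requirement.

Effective — both the signature and dating-window requirements are satisfied.

Signatures required: at least 75 percent of 19 — 3/4 of 19 = 14.25, rounded up to 15, so 15 needed; 15 signed. Sufficient.
Dating window: the latest signature is 20 days after the earliest; the limit is 20 days. Within the window.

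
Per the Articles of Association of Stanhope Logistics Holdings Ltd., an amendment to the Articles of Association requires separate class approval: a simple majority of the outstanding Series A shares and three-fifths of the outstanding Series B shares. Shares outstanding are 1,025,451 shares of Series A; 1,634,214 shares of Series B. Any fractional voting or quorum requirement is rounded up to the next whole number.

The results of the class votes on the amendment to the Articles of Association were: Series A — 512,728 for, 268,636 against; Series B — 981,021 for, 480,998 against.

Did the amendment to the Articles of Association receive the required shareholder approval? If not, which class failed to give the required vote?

Series A: a majority of 1025451 is 512726; 512,726 required, 512,728 in favor — approved.
Series B: 3/5 of 1634214 = 980528.40, rounded up to 980529; 980,529 required, 981,021 in favor — approved.

Approved — every class gave the required vote.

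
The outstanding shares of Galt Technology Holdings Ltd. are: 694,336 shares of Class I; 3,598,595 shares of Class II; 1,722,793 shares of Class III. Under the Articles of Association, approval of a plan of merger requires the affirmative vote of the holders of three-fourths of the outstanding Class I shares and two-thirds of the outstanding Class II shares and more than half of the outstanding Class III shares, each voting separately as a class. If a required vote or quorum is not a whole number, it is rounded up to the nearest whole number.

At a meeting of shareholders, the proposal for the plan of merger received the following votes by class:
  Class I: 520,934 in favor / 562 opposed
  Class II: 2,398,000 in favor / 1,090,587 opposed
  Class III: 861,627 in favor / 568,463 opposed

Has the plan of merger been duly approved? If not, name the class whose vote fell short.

Class I: 3/4 of 694336 = 520752; 520,752 required, 520,934 in favor — approved.
Class II: 2/3 of 3598595 = 2399063.33, rounded up to 2399064; 2,399,064 required, 2,398,000 in favor — not approved.
Class III: a majority of 1722793 is 861397; 861,397 required, 861,627 in favor — approved.

Not approved — the Class II shares did not give the required vote.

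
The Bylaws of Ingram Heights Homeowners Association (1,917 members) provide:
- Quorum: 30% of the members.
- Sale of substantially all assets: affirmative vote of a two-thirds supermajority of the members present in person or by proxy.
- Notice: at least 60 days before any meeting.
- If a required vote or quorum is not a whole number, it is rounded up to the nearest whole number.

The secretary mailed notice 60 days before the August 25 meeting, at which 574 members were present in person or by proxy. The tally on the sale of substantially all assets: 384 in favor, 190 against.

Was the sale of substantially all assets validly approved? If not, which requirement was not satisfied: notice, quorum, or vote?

Notice: 60 days given; 60 required. Satisfied.
Quorum: 30% of 1,917 = 575.10, rounded up to 576; 574 present. Not satisfied.
Vote: requires two-thirds of those present (574); 2/3 of 574 = 382.67, rounded up to 383, so 383 needed; 384 in favor. Satisfied.

Invalid — quorum requirement not satisfied.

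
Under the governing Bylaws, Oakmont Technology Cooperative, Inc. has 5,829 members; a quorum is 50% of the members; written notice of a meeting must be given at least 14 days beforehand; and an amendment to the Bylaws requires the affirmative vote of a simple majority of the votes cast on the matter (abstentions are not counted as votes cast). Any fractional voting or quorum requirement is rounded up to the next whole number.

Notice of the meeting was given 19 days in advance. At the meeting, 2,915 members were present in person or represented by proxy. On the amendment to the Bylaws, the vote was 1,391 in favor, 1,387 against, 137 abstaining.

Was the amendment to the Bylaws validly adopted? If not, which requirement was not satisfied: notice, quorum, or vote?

Valid — all requirements satisfied.

Notice: 19 days given; 14 required. Satisfied.
Quorum: 50% of 5,829 = 2,914.50, rounded up to 2,915; 2,915 present. Satisfied.
Vote: requires a majority of the votes cast (2,915 − 137 abstaining = 2,778); a majority of 2778 is 1390, so 1,390 needed; 1,391 in favor. Satisfied.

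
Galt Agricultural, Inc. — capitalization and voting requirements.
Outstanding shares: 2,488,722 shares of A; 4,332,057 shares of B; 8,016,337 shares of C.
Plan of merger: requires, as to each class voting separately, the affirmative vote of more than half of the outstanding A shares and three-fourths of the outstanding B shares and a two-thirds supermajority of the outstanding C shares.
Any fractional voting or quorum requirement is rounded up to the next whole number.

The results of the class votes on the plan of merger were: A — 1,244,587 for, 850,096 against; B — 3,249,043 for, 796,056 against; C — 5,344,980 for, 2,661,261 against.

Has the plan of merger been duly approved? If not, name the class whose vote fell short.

A: a majority of 2488722 is 1244362; 1,244,362 required, 1,244,587 in favor — approved.
B: 3/4 of 4332057 = 3249042.75, rounded up to 3249043; 3,249,043 required, 3,249,043 in favor — approved.
C: 2/3 of 8016337 = 5344224.67, rounded up to 5344225; 5,344,225 required, 5,344,980 in favor — approved.

Approved — every class gave the required vote.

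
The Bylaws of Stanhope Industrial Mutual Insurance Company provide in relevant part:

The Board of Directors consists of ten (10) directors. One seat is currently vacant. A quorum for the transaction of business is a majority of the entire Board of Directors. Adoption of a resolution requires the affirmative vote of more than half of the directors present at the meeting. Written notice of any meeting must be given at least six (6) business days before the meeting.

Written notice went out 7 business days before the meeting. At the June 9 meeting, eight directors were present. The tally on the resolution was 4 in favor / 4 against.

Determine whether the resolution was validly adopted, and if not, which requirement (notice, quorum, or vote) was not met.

Invalid — vote requirement not satisfied.

Notice: 7 business days given; 6 required (7 ≥ 6). Satisfied.
Quorum: 8 present; quorum is 6. Satisfied.
Vote: the resolution requires a majority of the directors present (8). A majority of 8 is 5, so 5 affirmative votes are needed; 4 voted in favor. Not satisfied.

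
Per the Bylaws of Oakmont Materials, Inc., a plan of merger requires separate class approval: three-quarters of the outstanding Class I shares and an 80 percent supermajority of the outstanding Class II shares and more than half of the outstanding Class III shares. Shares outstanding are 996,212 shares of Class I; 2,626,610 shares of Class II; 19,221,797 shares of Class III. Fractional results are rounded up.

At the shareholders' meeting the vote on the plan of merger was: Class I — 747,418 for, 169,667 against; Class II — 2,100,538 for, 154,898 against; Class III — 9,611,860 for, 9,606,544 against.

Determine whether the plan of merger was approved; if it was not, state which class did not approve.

Not approved — the Class II shares did not give the required vote.

Class I: 3/4 of 996212 = 747159; 747,159 required, 747,418 in favor — approved.
Class II: 4/5 of 2626610 = 2101288; 2,101,288 required, 2,100,538 in favor — not approved.
Class III: a majority of 19221797 is 9610899; 9,610,899 required, 9,611,860 in favor — approved.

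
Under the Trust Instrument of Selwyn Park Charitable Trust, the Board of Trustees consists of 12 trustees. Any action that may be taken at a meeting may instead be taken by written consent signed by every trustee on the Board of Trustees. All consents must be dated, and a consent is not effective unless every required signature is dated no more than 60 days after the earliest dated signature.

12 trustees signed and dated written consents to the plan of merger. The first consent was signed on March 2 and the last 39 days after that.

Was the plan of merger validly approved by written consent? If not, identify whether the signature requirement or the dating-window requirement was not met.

Signatures required: every one of 12 — unanimous means all 12, so 12 needed; 12 signed. Sufficient.
Dating window: the latest signature is 39 days after the earliest; the limit is 60 days. Within the window.

Effective — both the signature and dating-window requirements are satisfied.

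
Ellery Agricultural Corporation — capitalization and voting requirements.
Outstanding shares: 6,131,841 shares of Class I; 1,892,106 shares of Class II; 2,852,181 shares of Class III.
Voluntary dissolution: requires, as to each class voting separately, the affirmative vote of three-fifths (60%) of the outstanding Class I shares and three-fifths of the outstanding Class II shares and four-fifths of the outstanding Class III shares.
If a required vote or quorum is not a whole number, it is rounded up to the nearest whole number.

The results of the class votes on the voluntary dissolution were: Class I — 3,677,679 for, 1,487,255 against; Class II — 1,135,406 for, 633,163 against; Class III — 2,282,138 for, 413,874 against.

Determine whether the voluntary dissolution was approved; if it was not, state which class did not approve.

Class I: 3/5 of 6131841 = 3679104.60, rounded up to 3679105; 3,679,105 required, 3,677,679 in favor — not approved.
Class II: 3/5 of 1892106 = 1135263.60, rounded up to 1135264; 1,135,264 required, 1,135,406 in favor — approved.
Class III: 4/5 of 2852181 = 2281744.80, rounded up to 2281745; 2,281,745 required, 2,282,138 in favor — approved.

Not approved — the Class I shares did not give the required vote.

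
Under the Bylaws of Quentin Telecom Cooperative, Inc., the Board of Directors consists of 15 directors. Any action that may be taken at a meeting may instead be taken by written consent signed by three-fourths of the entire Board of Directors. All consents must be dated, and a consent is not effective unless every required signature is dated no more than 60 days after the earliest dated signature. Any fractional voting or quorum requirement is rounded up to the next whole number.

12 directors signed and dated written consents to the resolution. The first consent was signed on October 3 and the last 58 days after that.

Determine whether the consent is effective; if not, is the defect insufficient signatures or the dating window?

Effective — both the signature and dating-window requirements are satisfied.

Signatures required: three-fourths of 15 — 3/4 of 15 = 11.25, rounded up to 12, so 12 needed; 12 signed. Sufficient.
Dating window: the latest signature is 58 days after the earliest; the limit is 60 days. Within the window.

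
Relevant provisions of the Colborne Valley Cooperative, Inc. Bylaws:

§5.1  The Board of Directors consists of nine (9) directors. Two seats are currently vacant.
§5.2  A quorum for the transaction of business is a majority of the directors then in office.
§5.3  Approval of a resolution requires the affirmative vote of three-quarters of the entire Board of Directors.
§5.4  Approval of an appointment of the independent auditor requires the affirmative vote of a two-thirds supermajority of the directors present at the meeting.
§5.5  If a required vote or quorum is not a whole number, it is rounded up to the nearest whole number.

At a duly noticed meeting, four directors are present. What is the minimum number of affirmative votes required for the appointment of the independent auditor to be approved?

3

The appointment of the independent auditor requires two-thirds of the directors present (4).
2/3 of 4 = 2.67, rounded up to 3.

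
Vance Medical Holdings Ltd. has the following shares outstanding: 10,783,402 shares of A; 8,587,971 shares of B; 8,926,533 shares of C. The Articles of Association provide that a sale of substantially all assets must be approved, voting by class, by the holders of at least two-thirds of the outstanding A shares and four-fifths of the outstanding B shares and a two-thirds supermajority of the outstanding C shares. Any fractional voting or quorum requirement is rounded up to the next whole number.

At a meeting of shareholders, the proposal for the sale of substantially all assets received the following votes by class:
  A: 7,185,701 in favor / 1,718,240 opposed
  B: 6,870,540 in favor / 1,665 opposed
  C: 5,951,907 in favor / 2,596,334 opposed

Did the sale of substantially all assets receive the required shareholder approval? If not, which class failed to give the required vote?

Not approved — the A shares did not give the required vote.

A: 2/3 of 10783402 = 7188934.67, rounded up to 7188935; 7,188,935 required, 7,185,701 in favor — not approved.
B: 4/5 of 8587971 = 6870376.80, rounded up to 6870377; 6,870,377 required, 6,870,540 in favor — approved.
C: 2/3 of 8926533 = 5951022; 5,951,022 required, 5,951,907 in favor — approved.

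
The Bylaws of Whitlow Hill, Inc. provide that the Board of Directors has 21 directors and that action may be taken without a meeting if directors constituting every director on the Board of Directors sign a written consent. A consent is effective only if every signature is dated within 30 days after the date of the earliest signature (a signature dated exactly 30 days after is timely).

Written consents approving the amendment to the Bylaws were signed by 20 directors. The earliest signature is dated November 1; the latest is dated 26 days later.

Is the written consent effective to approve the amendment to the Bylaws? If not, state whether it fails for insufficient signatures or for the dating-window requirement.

Not effective — insufficient signatures.

Signatures required: all of 21 — unanimous means all 21, so 21 needed; 20 signed. Insufficient.
Dating window: the latest signature is 26 days after the earliest; the limit is 30 days. Within the window.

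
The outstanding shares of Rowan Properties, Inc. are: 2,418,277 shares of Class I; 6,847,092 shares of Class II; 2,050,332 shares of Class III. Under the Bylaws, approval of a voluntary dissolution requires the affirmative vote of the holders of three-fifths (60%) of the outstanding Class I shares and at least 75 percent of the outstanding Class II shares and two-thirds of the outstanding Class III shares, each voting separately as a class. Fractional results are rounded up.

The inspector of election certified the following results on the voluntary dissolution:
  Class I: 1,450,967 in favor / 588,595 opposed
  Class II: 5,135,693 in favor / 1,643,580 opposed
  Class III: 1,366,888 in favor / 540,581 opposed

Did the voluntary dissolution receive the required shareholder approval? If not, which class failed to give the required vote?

Approved — every class gave the required vote.

Class I: 3/5 of 2418277 = 1450966.20, rounded up to 1450967; 1,450,967 required, 1,450,967 in favor — approved.
Class II: 3/4 of 6847092 = 5135319; 5,135,319 required, 5,135,693 in favor — approved.
Class III: 2/3 of 2050332 = 1366888; 1,366,888 required, 1,366,888 in favor — approved.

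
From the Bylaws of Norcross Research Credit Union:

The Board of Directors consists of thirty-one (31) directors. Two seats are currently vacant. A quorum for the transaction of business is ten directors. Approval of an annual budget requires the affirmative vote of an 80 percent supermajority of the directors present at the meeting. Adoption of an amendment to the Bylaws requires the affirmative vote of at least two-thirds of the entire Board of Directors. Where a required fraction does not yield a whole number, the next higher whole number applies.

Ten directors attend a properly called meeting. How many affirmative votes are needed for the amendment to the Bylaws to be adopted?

The amendment to the Bylaws requires two-thirds of the entire Board of Directors (31).
2/3 of 31 = 20.67, rounded up to 21.
(Only 10 can vote, so the amendment to the Bylaws cannot pass at this meeting, but the required vote is still 21.)

21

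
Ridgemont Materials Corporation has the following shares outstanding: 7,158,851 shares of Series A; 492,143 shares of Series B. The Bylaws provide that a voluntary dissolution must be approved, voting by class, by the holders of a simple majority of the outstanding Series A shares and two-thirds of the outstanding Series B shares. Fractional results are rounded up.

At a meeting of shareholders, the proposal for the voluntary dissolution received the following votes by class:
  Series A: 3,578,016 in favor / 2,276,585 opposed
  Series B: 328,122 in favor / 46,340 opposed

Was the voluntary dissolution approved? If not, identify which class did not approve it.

Not approved — the Series A shares did not give the required vote.

Series A: a majority of 7158851 is 3579426; 3,579,426 required, 3,578,016 in favor — not approved.
Series B: 2/3 of 492143 = 328095.33, rounded up to 328096; 328,096 required, 328,122 in favor — approved.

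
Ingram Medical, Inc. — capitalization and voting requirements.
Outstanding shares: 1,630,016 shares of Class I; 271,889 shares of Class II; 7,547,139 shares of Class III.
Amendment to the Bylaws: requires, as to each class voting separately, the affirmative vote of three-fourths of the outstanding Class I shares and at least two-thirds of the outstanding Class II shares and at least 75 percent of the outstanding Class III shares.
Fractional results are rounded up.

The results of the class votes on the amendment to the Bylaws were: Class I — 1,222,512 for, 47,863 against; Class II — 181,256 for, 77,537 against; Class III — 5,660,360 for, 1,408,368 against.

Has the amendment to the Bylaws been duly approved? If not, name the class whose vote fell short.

Class I: 3/4 of 1630016 = 1222512; 1,222,512 required, 1,222,512 in favor — approved.
Class II: 2/3 of 271889 = 181259.33, rounded up to 181260; 181,260 required, 181,256 in favor — not approved.
Class III: 3/4 of 7547139 = 5660354.25, rounded up to 5660355; 5,660,355 required, 5,660,360 in favor — approved.

Not approved — the Class II shares did not give the required vote.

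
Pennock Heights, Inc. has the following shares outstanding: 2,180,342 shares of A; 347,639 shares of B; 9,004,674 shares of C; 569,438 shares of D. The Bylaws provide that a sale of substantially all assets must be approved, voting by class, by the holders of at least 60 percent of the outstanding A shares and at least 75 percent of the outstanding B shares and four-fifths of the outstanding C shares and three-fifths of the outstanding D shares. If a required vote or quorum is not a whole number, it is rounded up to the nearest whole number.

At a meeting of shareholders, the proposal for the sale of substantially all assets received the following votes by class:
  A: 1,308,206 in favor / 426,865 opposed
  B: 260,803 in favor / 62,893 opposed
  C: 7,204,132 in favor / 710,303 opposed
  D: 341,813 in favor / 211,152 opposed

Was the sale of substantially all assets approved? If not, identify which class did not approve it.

A: 3/5 of 2180342 = 1308205.20, rounded up to 1308206; 1,308,206 required, 1,308,206 in favor — approved.
B: 3/4 of 347639 = 260729.25, rounded up to 260730; 260,730 required, 260,803 in favor — approved.
C: 4/5 of 9004674 = 7203739.20, rounded up to 7203740; 7,203,740 required, 7,204,132 in favor — approved.
D: 3/5 of 569438 = 341662.80, rounded up to 341663; 341,663 required, 341,813 in favor — approved.

Approved — every class gave the required vote.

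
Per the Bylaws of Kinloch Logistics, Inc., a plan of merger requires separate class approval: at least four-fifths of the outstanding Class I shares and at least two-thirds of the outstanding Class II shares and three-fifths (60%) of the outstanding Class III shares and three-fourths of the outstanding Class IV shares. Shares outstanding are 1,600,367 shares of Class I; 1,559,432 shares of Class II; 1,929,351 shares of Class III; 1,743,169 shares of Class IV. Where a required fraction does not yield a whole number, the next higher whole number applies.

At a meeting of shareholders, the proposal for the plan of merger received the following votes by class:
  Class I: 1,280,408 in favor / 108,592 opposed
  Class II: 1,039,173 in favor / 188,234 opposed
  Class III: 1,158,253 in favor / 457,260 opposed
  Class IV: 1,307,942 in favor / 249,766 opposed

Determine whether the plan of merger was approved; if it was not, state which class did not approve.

Class I: 4/5 of 1600367 = 1280293.60, rounded up to 1280294; 1,280,294 required, 1,280,408 in favor — approved.
Class II: 2/3 of 1559432 = 1039621.33, rounded up to 1039622; 1,039,622 required, 1,039,173 in favor — not approved.
Class III: 3/5 of 1929351 = 1157610.60, rounded up to 1157611; 1,157,611 required, 1,158,253 in favor — approved.
Class IV: 3/4 of 1743169 = 1307376.75, rounded up to 1307377; 1,307,377 required, 1,307,942 in favor — approved.

Not approved — the Class II shares did not give the required vote.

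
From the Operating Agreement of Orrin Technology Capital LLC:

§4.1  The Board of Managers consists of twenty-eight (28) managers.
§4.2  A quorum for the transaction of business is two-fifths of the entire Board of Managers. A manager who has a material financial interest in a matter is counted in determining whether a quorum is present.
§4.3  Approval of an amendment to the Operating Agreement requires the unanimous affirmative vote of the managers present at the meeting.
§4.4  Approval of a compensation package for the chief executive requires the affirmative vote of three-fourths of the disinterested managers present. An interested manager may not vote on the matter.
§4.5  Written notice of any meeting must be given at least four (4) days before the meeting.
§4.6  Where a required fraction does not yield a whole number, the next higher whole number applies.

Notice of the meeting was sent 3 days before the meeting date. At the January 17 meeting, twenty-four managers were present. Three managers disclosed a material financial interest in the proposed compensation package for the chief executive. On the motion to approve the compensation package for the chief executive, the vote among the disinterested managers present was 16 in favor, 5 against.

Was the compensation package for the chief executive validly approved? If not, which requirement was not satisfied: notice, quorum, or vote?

Notice: 3 days given; 4 required (3 < 4). Not satisfied.
Quorum: 24 present (interested managers count toward quorum); quorum is 12. Satisfied.
Vote: the compensation package for the chief executive requires three-fourths of the disinterested managers present (24 − 3 = 21). 3/4 of 21 = 15.75, rounded up to 16, so 16 affirmative votes are needed; 16 voted in favor. Satisfied.

Invalid — notice requirement not satisfied.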